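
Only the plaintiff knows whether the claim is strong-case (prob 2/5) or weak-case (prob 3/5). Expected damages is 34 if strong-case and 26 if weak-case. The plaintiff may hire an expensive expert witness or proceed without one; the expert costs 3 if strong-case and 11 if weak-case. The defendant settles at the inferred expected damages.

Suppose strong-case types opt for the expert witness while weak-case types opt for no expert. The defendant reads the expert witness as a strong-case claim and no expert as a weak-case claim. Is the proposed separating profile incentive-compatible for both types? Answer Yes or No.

Yes

Under these beliefs, the expert witness earns settlement 34 and no expert earns settlement 26.
strong-case: the expert witness nets 34 − 3 = 31; no expert nets 26. strong-case prefers the expert witness.
weak-case: the expert witness nets 34 − 11 = 23; no expert nets 26. weak-case prefers no expert.
Neither type deviates, so the separating profile is an equilibrium.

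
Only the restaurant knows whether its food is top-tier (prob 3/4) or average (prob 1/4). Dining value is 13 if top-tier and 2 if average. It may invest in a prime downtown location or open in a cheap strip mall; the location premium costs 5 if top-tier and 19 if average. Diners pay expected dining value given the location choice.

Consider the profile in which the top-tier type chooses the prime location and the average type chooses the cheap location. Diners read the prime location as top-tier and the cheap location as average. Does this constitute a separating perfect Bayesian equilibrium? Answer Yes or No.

Under these beliefs, the prime location earns price premium 13 and the cheap location earns price premium 2.
top-tier: the prime location nets 13 − 5 = 8; the cheap location nets 2. top-tier prefers the prime location.
average: the prime location nets 13 − 19 = -6; the cheap location nets 2. average prefers the cheap location.
Neither type deviates, so the separating profile is an equilibrium.

Yes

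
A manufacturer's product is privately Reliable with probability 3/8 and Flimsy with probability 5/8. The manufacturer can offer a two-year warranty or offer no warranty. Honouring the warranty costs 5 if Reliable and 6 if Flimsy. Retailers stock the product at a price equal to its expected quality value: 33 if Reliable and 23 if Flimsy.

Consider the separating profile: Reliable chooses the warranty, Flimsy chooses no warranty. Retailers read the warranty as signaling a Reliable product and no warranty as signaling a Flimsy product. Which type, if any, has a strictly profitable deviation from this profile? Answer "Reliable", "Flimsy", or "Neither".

The warranty pays 33; no warranty pays 23.
Reliable: assigned the warranty, nets 33 − 5 = 28; deviating to no warranty nets 23.
Flimsy: assigned no warranty, nets 23; deviating to the warranty nets 33 − 6 = 27.
The Flimsy type gains 4 by deviating.

Flimsy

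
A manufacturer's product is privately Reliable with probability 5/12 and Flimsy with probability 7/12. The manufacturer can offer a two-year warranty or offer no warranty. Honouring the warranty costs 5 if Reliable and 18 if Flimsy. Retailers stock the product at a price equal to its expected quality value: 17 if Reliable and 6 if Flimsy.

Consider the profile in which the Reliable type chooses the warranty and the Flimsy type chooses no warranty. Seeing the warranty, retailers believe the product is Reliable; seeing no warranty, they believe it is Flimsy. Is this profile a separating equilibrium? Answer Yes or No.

Under these beliefs, the warranty earns price 17 and no warranty earns price 6.
Reliable: the warranty nets 17 − 5 = 12; no warranty nets 6. Reliable prefers the warranty.
Flimsy: the warranty nets 17 − 18 = -1; no warranty nets 6. Flimsy prefers no warranty.
Neither type deviates, so the separating profile is an equilibrium.

Yes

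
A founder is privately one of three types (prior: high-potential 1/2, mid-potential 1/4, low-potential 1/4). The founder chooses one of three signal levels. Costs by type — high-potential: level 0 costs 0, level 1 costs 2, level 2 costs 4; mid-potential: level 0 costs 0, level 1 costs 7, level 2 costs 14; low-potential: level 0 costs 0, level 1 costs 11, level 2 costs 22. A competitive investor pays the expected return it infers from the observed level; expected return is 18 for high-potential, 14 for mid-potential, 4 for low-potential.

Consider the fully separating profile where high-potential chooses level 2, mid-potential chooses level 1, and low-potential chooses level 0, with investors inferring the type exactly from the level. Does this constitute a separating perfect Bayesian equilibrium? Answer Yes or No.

Yes

Separating valuations: level 2 → 18, level 1 → 14, level 0 → 4.
high-potential (assigned level 2): level 0: 4 − 0 = 4; level 1: 14 − 2 = 12; level 2: 18 − 4 = 14. high-potential stays.
mid-potential (assigned level 1): level 0: 4 − 0 = 4; level 1: 14 − 7 = 7; level 2: 18 − 14 = 4. mid-potential stays.
low-potential (assigned level 0): level 0: 4 − 0 = 4; level 1: 14 − 11 = 3; level 2: 18 − 22 = -4. low-potential stays.
Every type prefers its assigned level; separation holds.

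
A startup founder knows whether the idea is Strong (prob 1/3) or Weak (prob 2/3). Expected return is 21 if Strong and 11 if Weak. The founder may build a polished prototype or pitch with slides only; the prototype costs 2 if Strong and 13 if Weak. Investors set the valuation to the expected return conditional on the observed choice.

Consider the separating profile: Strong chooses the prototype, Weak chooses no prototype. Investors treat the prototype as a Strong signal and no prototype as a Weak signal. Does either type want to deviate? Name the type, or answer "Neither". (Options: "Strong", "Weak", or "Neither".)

Neither

The prototype pays 21; no prototype pays 11.
Strong: assigned the prototype, nets 21 − 2 = 19; deviating to no prototype nets 11.
Weak: assigned no prototype, nets 11; deviating to the prototype nets 21 − 13 = 8.
Both types strictly prefer their assigned action; no profitable deviation.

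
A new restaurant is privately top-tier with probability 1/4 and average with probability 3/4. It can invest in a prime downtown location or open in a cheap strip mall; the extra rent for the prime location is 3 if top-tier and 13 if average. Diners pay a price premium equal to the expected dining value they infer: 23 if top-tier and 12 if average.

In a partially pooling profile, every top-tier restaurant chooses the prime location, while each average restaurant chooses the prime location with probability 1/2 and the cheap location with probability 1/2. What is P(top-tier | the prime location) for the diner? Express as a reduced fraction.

P(the prime location) = (1/4)·1 + (3/4)·(1/2) = 5/8.
By Bayes' rule, P(top-tier | the prime location) = (1/4) / (5/8) = 2/5.

2/5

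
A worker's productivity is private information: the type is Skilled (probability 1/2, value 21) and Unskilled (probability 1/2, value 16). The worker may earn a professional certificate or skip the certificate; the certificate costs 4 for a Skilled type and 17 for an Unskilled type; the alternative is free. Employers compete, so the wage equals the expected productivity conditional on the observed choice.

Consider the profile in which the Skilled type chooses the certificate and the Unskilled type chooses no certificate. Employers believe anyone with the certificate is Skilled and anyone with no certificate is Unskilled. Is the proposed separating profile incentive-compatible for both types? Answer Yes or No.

Yes

Under these beliefs, the certificate earns wage 21 and no certificate earns wage 16.
Skilled: the certificate nets 21 − 4 = 17; no certificate nets 16. Skilled prefers the certificate.
Unskilled: the certificate nets 21 − 17 = 4; no certificate nets 16. Unskilled prefers no certificate.
Neither type deviates, so the separating profile is an equilibrium.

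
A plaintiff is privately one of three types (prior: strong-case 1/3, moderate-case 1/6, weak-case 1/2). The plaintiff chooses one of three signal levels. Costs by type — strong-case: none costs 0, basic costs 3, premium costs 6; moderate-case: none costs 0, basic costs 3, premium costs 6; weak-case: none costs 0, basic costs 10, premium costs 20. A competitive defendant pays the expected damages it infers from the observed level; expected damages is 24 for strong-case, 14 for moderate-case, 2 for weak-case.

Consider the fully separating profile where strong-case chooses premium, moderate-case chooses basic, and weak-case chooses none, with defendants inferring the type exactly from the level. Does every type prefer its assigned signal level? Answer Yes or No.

Separating settlements: premium → 24, basic → 14, none → 2.
strong-case (assigned premium): none: 2 − 0 = 2; basic: 14 − 3 = 11; premium: 24 − 6 = 18. strong-case stays.
moderate-case (assigned basic): none: 2 − 0 = 2; basic: 14 − 3 = 11; premium: 24 − 6 = 18. moderate-case prefers premium.
weak-case (assigned none): none: 2 − 0 = 2; basic: 14 − 10 = 4; premium: 24 − 20 = 4. weak-case prefers basic.
At least one type deviates; the separating profile fails.

No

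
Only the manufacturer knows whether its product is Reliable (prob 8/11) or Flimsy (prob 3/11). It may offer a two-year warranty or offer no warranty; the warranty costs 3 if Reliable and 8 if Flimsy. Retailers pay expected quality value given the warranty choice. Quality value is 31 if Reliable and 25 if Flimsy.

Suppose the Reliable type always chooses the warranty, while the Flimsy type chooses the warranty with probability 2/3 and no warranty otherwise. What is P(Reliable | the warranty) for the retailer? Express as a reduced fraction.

4/5

P(the warranty) = (8/11)·1 + (3/11)·(2/3) = 10/11.
By Bayes' rule, P(Reliable | the warranty) = (8/11) / (10/11) = 4/5.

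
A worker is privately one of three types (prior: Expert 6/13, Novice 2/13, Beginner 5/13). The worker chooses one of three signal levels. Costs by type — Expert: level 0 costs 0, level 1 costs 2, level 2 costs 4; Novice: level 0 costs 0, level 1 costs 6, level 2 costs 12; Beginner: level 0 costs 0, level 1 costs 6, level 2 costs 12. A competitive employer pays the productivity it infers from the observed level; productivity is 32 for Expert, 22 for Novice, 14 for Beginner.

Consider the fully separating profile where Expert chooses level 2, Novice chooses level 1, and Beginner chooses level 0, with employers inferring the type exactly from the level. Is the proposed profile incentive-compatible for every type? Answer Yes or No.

Separating wages: level 2 → 32, level 1 → 22, level 0 → 14.
Expert (assigned level 2): level 0: 14 − 0 = 14; level 1: 22 − 2 = 20; level 2: 32 − 4 = 28. Expert stays.
Novice (assigned level 1): level 0: 14 − 0 = 14; level 1: 22 − 6 = 16; level 2: 32 − 12 = 20. Novice prefers level 2.
Beginner (assigned level 0): level 0: 14 − 0 = 14; level 1: 22 − 6 = 16; level 2: 32 − 12 = 20. Beginner prefers level 2.
At least one type deviates; the separating profile fails.

No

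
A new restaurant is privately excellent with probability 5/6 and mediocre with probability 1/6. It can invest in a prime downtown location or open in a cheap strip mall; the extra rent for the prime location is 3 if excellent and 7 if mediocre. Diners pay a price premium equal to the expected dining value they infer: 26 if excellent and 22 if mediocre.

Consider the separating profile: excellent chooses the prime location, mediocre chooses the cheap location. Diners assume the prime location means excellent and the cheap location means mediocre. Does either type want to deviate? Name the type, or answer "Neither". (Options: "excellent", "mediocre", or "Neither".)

The prime location pays 26; the cheap location pays 22.
excellent: assigned the prime location, nets 26 − 3 = 23; deviating to the cheap location nets 22.
mediocre: assigned the cheap location, nets 22; deviating to the prime location nets 26 − 7 = 19.
Both types strictly prefer their assigned action; no profitable deviation.

Neither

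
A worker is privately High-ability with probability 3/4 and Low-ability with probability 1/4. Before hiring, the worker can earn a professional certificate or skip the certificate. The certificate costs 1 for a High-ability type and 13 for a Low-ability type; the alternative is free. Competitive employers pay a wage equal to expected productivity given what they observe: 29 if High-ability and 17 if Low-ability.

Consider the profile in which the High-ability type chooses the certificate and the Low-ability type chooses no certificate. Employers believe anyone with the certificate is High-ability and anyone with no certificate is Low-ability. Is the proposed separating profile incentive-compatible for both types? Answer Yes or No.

Under these beliefs, the certificate earns wage 29 and no certificate earns wage 17.
High-ability: the certificate nets 29 − 1 = 28; no certificate nets 17. High-ability prefers the certificate.
Low-ability: the certificate nets 29 − 13 = 16; no certificate nets 17. Low-ability prefers no certificate.
Neither type deviates, so the separating profile is an equilibrium.

Yes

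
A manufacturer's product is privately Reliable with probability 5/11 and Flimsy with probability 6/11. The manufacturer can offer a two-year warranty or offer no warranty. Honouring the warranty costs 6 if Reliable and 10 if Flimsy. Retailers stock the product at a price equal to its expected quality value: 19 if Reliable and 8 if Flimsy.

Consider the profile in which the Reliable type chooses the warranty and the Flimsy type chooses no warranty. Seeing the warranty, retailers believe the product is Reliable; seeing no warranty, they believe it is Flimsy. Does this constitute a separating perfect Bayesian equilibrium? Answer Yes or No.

No

Under these beliefs, the warranty earns price 19 and no warranty earns price 8.
Reliable: the warranty nets 19 − 6 = 13; no warranty nets 8. Reliable prefers the warranty.
Flimsy: the warranty nets 19 − 10 = 9; no warranty nets 8. Flimsy would deviate to the warranty.
Flimsy has a profitable deviation, so the profile is not an equilibrium.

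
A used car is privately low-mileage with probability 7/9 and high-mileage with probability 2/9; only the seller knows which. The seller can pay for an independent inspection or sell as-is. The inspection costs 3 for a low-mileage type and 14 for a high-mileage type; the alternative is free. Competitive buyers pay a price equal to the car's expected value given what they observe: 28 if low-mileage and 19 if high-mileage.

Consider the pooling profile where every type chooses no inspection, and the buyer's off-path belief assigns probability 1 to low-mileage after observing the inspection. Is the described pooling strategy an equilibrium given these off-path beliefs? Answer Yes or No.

Yes

On path, the buyer holds the prior and pays 7/9·28 + 2/9·19 = 26. Off path (the inspection), believing low-mileage, it pays 28.
low-mileage: no inspection nets 26; the inspection nets 28 − 3 = 25. low-mileage stays.
high-mileage: no inspection nets 26; the inspection nets 28 − 14 = 14. high-mileage stays.
No type deviates, so pooling is sustained.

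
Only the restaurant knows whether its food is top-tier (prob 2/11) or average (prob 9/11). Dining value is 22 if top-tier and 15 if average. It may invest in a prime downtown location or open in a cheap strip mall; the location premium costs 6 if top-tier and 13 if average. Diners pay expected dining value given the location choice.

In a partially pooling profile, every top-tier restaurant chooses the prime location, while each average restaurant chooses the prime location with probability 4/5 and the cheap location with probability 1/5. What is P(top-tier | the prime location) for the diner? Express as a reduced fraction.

P(the prime location) = (2/11)·1 + (9/11)·(4/5) = 46/55.
By Bayes' rule, P(top-tier | the prime location) = (2/11) / (46/55) = 5/23.

5/23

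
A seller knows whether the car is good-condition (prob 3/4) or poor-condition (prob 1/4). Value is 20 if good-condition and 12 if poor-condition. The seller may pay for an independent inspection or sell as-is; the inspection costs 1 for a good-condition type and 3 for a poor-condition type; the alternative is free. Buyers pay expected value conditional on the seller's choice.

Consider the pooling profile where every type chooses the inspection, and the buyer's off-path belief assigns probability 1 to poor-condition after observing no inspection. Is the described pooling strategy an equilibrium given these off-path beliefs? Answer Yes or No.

Yes

On path, the buyer holds the prior and pays 3/4·20 + 1/4·12 = 18. Off path (no inspection), believing poor-condition, it pays 12.
good-condition: the inspection nets 18 − 1 = 17; no inspection nets 12. good-condition stays.
poor-condition: the inspection nets 18 − 3 = 15; no inspection nets 12. poor-condition stays.
No type deviates, so pooling is sustained.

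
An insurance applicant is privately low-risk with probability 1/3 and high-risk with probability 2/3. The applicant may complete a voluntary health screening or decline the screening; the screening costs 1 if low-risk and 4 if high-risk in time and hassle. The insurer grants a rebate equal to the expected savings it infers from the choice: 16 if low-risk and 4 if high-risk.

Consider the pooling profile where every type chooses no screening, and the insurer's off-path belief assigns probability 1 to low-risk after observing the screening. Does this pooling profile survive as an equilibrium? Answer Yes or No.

On path, the insurer holds the prior and pays 1/3·16 + 2/3·4 = 8. Off path (the screening), believing low-risk, it pays 16.
low-risk: no screening nets 8; the screening nets 16 − 1 = 15. low-risk would deviate.
high-risk: no screening nets 8; the screening nets 16 − 4 = 12. high-risk would deviate.
A type deviates, so pooling fails.

No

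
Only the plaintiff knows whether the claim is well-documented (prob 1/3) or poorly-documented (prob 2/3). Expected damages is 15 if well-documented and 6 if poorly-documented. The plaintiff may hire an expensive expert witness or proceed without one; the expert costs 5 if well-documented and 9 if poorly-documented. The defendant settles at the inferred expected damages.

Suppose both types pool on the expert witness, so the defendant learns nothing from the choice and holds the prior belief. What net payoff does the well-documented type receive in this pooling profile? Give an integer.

4

Pooled settlement = 1/3·15 + 2/3·6 = 9.
well-documented pays cost 5 for the expert witness, so net payoff = 9 − 5 = 4.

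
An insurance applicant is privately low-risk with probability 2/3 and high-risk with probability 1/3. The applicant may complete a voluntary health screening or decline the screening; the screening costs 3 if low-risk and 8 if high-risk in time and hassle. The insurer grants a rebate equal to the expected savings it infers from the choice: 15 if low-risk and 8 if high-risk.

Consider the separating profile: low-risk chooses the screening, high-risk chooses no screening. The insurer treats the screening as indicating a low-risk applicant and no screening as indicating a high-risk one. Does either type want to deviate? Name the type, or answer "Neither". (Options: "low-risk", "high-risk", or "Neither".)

The screening pays 15; no screening pays 8.
low-risk: assigned the screening, nets 15 − 3 = 12; deviating to no screening nets 8.
high-risk: assigned no screening, nets 8; deviating to the screening nets 15 − 8 = 7.
Both types strictly prefer their assigned action; no profitable deviation.

Neither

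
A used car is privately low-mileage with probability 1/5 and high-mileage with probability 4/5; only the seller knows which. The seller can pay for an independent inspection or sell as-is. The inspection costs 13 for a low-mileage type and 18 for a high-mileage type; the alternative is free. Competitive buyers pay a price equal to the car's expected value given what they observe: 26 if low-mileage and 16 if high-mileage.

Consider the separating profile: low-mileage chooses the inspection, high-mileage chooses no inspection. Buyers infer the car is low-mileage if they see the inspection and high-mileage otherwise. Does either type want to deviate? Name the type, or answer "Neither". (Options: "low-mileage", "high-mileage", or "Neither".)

The inspection pays 26; no inspection pays 16.
low-mileage: assigned the inspection, nets 26 − 13 = 13; deviating to no inspection nets 16.
high-mileage: assigned no inspection, nets 16; deviating to the inspection nets 26 − 18 = 8.
The low-mileage type gains 3 by deviating.

low-mileage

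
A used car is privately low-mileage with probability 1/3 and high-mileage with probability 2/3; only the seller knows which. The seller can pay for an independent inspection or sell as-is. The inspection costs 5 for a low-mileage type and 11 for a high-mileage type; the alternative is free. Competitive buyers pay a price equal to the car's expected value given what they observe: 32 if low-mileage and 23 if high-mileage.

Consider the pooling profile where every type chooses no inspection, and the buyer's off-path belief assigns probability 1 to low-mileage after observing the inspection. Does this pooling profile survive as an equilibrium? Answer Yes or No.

No

On path, the buyer holds the prior and pays 1/3·32 + 2/3·23 = 26. Off path (the inspection), believing low-mileage, it pays 32.
low-mileage: no inspection nets 26; the inspection nets 32 − 5 = 27. low-mileage would deviate.
high-mileage: no inspection nets 26; the inspection nets 32 − 11 = 21. high-mileage stays.
A type deviates, so pooling fails.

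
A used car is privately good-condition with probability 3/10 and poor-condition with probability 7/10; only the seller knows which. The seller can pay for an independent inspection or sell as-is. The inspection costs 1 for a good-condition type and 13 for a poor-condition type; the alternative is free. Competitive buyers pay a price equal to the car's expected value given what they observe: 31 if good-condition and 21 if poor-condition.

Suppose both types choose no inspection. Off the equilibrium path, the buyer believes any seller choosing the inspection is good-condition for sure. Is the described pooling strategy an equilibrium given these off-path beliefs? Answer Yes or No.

On path, the buyer holds the prior and pays 3/10·31 + 7/10·21 = 24. Off path (the inspection), believing good-condition, it pays 31.
good-condition: no inspection nets 24; the inspection nets 31 − 1 = 30. good-condition would deviate.
poor-condition: no inspection nets 24; the inspection nets 31 − 13 = 18. poor-condition stays.
A type deviates, so pooling fails.

No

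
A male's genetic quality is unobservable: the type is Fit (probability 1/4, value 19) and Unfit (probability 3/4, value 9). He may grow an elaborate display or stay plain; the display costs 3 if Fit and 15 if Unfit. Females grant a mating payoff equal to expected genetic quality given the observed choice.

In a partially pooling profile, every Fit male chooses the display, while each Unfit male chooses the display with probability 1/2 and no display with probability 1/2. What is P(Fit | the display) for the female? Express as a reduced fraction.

2/5

P(the display) = (1/4)·1 + (3/4)·(1/2) = 5/8.
By Bayes' rule, P(Fit | the display) = (1/4) / (5/8) = 2/5.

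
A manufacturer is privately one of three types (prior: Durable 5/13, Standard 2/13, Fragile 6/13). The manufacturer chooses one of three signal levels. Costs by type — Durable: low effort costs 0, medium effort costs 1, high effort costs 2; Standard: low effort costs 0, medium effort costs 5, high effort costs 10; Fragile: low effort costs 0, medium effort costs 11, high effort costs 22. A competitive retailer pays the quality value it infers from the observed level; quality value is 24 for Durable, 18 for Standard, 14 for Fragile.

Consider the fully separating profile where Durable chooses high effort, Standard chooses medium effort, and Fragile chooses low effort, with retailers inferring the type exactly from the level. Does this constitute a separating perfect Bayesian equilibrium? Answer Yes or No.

No

Separating prices: high effort → 24, medium effort → 18, low effort → 14.
Durable (assigned high effort): low effort: 14 − 0 = 14; medium effort: 18 − 1 = 17; high effort: 24 − 2 = 22. Durable stays.
Standard (assigned medium effort): low effort: 14 − 0 = 14; medium effort: 18 − 5 = 13; high effort: 24 − 10 = 14. Standard prefers low effort.
Fragile (assigned low effort): low effort: 14 − 0 = 14; medium effort: 18 − 11 = 7; high effort: 24 − 22 = 2. Fragile stays.
At least one type deviates; the separating profile fails.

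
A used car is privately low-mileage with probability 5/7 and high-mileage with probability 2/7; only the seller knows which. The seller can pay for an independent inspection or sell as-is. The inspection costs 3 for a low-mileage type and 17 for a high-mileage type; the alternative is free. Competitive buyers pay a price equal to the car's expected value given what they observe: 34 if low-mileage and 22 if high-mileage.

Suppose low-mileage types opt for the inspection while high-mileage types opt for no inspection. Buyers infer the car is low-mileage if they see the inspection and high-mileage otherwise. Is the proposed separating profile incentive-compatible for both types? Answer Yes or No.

Under these beliefs, the inspection earns price 34 and no inspection earns price 22.
low-mileage: the inspection nets 34 − 3 = 31; no inspection nets 22. low-mileage prefers the inspection.
high-mileage: the inspection nets 34 − 17 = 17; no inspection nets 22. high-mileage prefers no inspection.
Neither type deviates, so the separating profile is an equilibrium.

Yes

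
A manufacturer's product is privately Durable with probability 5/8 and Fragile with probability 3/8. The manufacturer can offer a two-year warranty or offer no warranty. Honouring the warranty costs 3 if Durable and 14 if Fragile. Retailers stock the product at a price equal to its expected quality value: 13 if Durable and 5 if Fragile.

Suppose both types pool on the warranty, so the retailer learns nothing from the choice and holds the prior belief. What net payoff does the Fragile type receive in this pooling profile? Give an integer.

Pooled price = 5/8·13 + 3/8·5 = 10.
Fragile pays cost 14 for the warranty, so net payoff = 10 − 14 = -4.

-4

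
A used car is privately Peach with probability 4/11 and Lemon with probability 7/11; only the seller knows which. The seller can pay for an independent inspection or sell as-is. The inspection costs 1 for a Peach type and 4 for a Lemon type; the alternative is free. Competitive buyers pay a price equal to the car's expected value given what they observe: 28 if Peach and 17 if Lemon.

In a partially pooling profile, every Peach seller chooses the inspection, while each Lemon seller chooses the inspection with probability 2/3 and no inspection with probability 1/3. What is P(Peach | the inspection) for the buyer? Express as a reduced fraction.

6/13

P(the inspection) = (4/11)·1 + (7/11)·(2/3) = 26/33.
By Bayes' rule, P(Peach | the inspection) = (4/11) / (26/33) = 6/13.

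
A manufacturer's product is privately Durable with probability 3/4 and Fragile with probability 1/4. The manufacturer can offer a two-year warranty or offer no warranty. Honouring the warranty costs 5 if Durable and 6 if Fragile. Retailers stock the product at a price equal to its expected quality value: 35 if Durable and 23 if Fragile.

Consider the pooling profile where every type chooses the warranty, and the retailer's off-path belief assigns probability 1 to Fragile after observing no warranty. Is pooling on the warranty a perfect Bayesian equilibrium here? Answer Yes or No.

On path, the retailer holds the prior and pays 3/4·35 + 1/4·23 = 32. Off path (no warranty), believing Fragile, it pays 23.
Durable: the warranty nets 32 − 5 = 27; no warranty nets 23. Durable stays.
Fragile: the warranty nets 32 − 6 = 26; no warranty nets 23. Fragile stays.
No type deviates, so pooling is sustained.

Yes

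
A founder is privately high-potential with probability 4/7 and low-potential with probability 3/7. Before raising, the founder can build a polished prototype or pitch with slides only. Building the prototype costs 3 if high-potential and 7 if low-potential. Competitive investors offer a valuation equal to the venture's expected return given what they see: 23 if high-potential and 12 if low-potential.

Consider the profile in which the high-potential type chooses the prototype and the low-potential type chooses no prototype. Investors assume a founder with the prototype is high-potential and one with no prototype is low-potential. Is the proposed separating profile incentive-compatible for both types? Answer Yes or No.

No

Under these beliefs, the prototype earns valuation 23 and no prototype earns valuation 12.
high-potential: the prototype nets 23 − 3 = 20; no prototype nets 12. high-potential prefers the prototype.
low-potential: the prototype nets 23 − 7 = 16; no prototype nets 12. low-potential would deviate to the prototype.
low-potential has a profitable deviation, so the profile is not an equilibrium.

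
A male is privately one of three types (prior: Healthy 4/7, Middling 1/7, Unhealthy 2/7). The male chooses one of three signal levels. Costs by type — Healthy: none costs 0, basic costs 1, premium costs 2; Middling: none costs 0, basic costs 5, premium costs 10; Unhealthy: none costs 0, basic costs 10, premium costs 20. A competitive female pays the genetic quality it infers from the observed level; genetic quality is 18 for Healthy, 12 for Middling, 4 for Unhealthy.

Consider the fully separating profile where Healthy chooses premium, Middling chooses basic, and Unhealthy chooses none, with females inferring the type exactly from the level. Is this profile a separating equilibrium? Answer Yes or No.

No

Separating mating payoffs: premium → 18, basic → 12, none → 4.
Healthy (assigned premium): none: 4 − 0 = 4; basic: 12 − 1 = 11; premium: 18 − 2 = 16. Healthy stays.
Middling (assigned basic): none: 4 − 0 = 4; basic: 12 − 5 = 7; premium: 18 − 10 = 8. Middling prefers premium.
Unhealthy (assigned none): none: 4 − 0 = 4; basic: 12 − 10 = 2; premium: 18 − 20 = -2. Unhealthy stays.
At least one type deviates; the separating profile fails.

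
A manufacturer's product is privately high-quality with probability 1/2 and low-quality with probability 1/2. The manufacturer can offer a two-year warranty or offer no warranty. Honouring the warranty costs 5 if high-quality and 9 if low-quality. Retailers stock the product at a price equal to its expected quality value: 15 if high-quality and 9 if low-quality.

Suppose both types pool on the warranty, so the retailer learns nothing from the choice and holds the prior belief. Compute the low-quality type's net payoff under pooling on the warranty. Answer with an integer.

Pooled price = 1/2·15 + 1/2·9 = 12.
low-quality pays cost 9 for the warranty, so net payoff = 12 − 9 = 3.

3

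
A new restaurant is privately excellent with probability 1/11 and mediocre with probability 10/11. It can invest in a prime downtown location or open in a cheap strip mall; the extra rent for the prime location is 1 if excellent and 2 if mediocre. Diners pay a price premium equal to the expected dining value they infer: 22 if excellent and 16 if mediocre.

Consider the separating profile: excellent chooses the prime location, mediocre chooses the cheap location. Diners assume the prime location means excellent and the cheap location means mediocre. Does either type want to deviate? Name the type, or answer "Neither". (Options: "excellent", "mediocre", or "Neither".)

mediocre

The prime location pays 22; the cheap location pays 16.
excellent: assigned the prime location, nets 22 − 1 = 21; deviating to the cheap location nets 16.
mediocre: assigned the cheap location, nets 16; deviating to the prime location nets 22 − 2 = 20.
The mediocre type gains 4 by deviating.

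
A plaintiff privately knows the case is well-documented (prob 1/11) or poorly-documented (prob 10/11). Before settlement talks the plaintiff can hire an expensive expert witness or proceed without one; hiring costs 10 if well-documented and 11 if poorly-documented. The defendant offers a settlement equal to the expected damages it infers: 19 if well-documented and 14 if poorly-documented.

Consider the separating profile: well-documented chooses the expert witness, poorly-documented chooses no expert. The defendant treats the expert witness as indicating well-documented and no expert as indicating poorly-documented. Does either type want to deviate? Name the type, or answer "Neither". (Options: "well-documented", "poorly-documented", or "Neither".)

The expert witness pays 19; no expert pays 14.
well-documented: assigned the expert witness, nets 19 − 10 = 9; deviating to no expert nets 14.
poorly-documented: assigned no expert, nets 14; deviating to the expert witness nets 19 − 11 = 8.
The well-documented type gains 5 by deviating.

well-documented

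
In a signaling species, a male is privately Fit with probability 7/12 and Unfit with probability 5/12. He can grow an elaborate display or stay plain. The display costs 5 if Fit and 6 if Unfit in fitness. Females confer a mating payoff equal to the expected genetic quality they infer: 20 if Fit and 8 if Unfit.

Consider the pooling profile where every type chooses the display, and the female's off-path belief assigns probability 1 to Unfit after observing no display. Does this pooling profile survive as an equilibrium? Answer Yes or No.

Yes

On path, the female holds the prior and pays 7/12·20 + 5/12·8 = 15. Off path (no display), believing Unfit, it pays 8.
Fit: the display nets 15 − 5 = 10; no display nets 8. Fit stays.
Unfit: the display nets 15 − 6 = 9; no display nets 8. Unfit stays.
No type deviates, so pooling is sustained.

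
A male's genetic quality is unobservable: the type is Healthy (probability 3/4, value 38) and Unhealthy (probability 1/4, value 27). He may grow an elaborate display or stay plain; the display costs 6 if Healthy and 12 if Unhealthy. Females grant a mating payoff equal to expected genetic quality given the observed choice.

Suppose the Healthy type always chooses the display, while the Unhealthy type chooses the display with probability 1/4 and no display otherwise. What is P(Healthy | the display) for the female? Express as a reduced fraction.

P(the display) = (3/4)·1 + (1/4)·(1/4) = 13/16.
By Bayes' rule, P(Healthy | the display) = (3/4) / (13/16) = 12/13.

12/13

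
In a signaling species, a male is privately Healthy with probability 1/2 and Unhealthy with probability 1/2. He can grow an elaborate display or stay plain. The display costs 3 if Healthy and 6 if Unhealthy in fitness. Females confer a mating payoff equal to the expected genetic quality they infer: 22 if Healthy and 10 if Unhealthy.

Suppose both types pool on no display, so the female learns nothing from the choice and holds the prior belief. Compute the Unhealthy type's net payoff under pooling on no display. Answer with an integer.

Pooled mating payoff = 1/2·22 + 1/2·10 = 16.
Unhealthy pays no cost for no display, so net payoff = 16.

16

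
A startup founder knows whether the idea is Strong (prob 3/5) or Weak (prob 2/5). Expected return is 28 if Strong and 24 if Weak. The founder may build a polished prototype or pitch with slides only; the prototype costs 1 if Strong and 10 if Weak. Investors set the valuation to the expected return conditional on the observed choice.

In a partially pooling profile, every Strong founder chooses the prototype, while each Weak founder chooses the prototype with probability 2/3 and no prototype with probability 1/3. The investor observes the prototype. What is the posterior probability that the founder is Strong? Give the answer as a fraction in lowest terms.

9/13

P(the prototype) = (3/5)·1 + (2/5)·(2/3) = 13/15.
By Bayes' rule, P(Strong | the prototype) = (3/5) / (13/15) = 9/13.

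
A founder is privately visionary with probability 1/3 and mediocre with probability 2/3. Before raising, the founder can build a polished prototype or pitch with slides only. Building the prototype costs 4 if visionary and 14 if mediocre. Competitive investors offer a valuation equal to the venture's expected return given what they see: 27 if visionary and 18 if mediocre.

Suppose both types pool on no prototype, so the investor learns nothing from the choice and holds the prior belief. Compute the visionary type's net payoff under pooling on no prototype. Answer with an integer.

21

Pooled valuation = 1/3·27 + 2/3·18 = 21.
visionary pays no cost for no prototype, so net payoff = 21.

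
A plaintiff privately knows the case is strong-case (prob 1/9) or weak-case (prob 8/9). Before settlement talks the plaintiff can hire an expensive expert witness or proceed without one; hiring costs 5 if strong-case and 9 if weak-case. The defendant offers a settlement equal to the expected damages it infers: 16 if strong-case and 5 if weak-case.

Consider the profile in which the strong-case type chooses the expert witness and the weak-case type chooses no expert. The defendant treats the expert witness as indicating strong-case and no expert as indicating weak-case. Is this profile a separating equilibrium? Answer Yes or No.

Under these beliefs, the expert witness earns settlement 16 and no expert earns settlement 5.
strong-case: the expert witness nets 16 − 5 = 11; no expert nets 5. strong-case prefers the expert witness.
weak-case: the expert witness nets 16 − 9 = 7; no expert nets 5. weak-case would deviate to the expert witness.
weak-case has a profitable deviation, so the profile is not an equilibrium.

No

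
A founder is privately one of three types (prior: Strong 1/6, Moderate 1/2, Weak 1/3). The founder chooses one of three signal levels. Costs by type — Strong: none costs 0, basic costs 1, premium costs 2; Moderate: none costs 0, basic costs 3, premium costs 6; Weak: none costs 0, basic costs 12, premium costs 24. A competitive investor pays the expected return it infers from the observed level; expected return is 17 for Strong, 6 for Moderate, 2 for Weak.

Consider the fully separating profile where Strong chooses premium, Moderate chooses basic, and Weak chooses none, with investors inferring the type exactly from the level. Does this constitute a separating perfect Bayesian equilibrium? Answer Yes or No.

No

Separating valuations: premium → 17, basic → 6, none → 2.
Strong (assigned premium): none: 2 − 0 = 2; basic: 6 − 1 = 5; premium: 17 − 2 = 15. Strong stays.
Moderate (assigned basic): none: 2 − 0 = 2; basic: 6 − 3 = 3; premium: 17 − 6 = 11. Moderate prefers premium.
Weak (assigned none): none: 2 − 0 = 2; basic: 6 − 12 = -6; premium: 17 − 24 = -7. Weak stays.
At least one type deviates; the separating profile fails.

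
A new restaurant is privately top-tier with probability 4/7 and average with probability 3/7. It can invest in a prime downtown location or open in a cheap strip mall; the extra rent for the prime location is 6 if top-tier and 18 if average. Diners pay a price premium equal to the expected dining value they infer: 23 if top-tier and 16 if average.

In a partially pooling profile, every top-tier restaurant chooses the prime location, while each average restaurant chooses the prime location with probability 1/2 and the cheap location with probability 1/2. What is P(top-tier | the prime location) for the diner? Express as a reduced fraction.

P(the prime location) = (4/7)·1 + (3/7)·(1/2) = 11/14.
By Bayes' rule, P(top-tier | the prime location) = (4/7) / (11/14) = 8/11.

8/11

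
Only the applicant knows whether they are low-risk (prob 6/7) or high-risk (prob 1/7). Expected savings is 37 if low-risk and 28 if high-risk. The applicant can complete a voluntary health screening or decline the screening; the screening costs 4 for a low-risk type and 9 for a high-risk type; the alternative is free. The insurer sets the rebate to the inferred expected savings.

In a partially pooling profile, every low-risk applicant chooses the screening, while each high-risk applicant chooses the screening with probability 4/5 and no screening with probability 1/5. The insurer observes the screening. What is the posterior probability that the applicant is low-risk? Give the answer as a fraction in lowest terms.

P(the screening) = (6/7)·1 + (1/7)·(4/5) = 34/35.
By Bayes' rule, P(low-risk | the screening) = (6/7) / (34/35) = 15/17.

15/17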